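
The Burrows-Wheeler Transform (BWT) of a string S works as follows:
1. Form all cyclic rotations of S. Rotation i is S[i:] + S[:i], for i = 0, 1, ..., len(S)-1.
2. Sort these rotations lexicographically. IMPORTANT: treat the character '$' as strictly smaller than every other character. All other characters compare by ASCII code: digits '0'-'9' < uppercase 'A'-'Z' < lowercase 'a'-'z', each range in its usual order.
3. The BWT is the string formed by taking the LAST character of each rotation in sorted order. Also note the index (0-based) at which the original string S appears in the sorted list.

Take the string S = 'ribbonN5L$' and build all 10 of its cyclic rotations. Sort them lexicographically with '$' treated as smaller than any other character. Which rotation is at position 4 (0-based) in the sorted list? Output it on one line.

Answer: bbonN5L$ri

Derivation:
All 10 rotations (rotation i = S[i:]+S[:i]):
  rot[0] = ribbonN5L$
  rot[1] = ibbonN5L$r
  rot[2] = bbonN5L$ri
  rot[3] = bonN5L$rib
  rot[4] = onN5L$ribb
  rot[5] = nN5L$ribbo
  rot[6] = N5L$ribbon
  rot[7] = 5L$ribbonN
  rot[8] = L$ribbonN5
  rot[9] = $ribbonN5L
Sorted (with $ < everything):
  sorted[0] = $ribbonN5L
  sorted[1] = 5L$ribbonN
  sorted[2] = L$ribbonN5
  sorted[3] = N5L$ribbon
  sorted[4] = bbonN5L$ri
  sorted[5] = bonN5L$rib
  sorted[6] = ibbonN5L$r
  sorted[7] = nN5L$ribbo
  sorted[8] = onN5L$ribb
  sorted[9] = ribbonN5L$
sorted[4] = bbonN5L$ri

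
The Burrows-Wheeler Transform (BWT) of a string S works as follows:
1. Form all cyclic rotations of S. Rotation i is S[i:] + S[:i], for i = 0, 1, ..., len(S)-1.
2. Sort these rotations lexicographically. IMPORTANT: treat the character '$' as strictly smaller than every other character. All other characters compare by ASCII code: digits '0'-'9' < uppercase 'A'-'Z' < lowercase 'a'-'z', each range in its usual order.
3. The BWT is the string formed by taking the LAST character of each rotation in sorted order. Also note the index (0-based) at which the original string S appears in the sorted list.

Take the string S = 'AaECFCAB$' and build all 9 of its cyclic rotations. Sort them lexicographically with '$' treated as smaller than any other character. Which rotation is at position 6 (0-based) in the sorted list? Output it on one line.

All 9 rotations (rotation i = S[i:]+S[:i]):
  rot[0] = AaECFCAB$
  rot[1] = aECFCAB$A
  rot[2] = ECFCAB$Aa
  rot[3] = CFCAB$AaE
  rot[4] = FCAB$AaEC
  rot[5] = CAB$AaECF
  rot[6] = AB$AaECFC
  rot[7] = B$AaECFCA
  rot[8] = $AaECFCAB
Sorted (with $ < everything):
  sorted[0] = $AaECFCAB
  sorted[1] = AB$AaECFC
  sorted[2] = AaECFCAB$
  sorted[3] = B$AaECFCA
  sorted[4] = CAB$AaECF
  sorted[5] = CFCAB$AaE
  sorted[6] = ECFCAB$Aa
  sorted[7] = FCAB$AaEC
  sorted[8] = aECFCAB$A
sorted[6] = ECFCAB$Aa

Answer: ECFCAB$Aa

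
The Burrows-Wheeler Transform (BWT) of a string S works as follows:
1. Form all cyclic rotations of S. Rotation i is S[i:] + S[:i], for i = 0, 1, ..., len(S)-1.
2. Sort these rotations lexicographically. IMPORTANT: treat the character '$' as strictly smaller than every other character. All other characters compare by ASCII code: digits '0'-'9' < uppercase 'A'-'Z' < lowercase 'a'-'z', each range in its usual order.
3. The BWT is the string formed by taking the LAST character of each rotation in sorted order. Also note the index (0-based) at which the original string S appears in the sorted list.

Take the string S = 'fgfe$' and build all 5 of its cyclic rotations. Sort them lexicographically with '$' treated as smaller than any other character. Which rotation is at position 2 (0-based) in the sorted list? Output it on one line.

All 5 rotations (rotation i = S[i:]+S[:i]):
  rot[0] = fgfe$
  rot[1] = gfe$f
  rot[2] = fe$fg
  rot[3] = e$fgf
  rot[4] = $fgfe
Sorted (with $ < everything):
  sorted[0] = $fgfe
  sorted[1] = e$fgf
  sorted[2] = fe$fg
  sorted[3] = fgfe$
  sorted[4] = gfe$f
sorted[2] = fe$fg

Answer: fe$fg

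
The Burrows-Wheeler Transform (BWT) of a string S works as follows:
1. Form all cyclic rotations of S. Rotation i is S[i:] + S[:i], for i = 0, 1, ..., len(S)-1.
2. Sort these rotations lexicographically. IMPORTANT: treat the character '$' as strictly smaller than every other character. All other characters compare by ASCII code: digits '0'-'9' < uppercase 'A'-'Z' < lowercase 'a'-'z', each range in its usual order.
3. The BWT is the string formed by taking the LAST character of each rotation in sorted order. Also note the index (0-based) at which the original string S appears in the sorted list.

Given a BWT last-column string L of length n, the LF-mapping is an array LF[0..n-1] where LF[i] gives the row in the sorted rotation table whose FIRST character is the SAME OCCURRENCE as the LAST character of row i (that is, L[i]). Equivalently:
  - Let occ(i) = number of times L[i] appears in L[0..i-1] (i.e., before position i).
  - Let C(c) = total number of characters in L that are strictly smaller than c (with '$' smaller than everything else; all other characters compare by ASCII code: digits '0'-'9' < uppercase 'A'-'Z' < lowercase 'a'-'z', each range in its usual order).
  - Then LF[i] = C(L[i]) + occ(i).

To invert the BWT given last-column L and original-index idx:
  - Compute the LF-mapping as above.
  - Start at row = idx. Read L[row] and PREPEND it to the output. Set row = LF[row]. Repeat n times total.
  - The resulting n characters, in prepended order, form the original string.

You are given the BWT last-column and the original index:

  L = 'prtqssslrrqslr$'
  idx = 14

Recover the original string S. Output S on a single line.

LF mapping: 3 6 14 4 10 11 12 1 7 8 5 13 2 9 0
Walk LF starting at row 14, prepending L[row]:
  step 1: row=14, L[14]='$', prepend. Next row=LF[14]=0
  step 2: row=0, L[0]='p', prepend. Next row=LF[0]=3
  step 3: row=3, L[3]='q', prepend. Next row=LF[3]=4
  step 4: row=4, L[4]='s', prepend. Next row=LF[4]=10
  step 5: row=10, L[10]='q', prepend. Next row=LF[10]=5
  step 6: row=5, L[5]='s', prepend. Next row=LF[5]=11
  step 7: row=11, L[11]='s', prepend. Next row=LF[11]=13
  step 8: row=13, L[13]='r', prepend. Next row=LF[13]=9
  step 9: row=9, L[9]='r', prepend. Next row=LF[9]=8
  step 10: row=8, L[8]='r', prepend. Next row=LF[8]=7
  step 11: row=7, L[7]='l', prepend. Next row=LF[7]=1
  step 12: row=1, L[1]='r', prepend. Next row=LF[1]=6
  step 13: row=6, L[6]='s', prepend. Next row=LF[6]=12
  step 14: row=12, L[12]='l', prepend. Next row=LF[12]=2
  step 15: row=2, L[2]='t', prepend. Next row=LF[2]=14
Reversed output: tlsrlrrrssqsqp$

Answer: tlsrlrrrssqsqp$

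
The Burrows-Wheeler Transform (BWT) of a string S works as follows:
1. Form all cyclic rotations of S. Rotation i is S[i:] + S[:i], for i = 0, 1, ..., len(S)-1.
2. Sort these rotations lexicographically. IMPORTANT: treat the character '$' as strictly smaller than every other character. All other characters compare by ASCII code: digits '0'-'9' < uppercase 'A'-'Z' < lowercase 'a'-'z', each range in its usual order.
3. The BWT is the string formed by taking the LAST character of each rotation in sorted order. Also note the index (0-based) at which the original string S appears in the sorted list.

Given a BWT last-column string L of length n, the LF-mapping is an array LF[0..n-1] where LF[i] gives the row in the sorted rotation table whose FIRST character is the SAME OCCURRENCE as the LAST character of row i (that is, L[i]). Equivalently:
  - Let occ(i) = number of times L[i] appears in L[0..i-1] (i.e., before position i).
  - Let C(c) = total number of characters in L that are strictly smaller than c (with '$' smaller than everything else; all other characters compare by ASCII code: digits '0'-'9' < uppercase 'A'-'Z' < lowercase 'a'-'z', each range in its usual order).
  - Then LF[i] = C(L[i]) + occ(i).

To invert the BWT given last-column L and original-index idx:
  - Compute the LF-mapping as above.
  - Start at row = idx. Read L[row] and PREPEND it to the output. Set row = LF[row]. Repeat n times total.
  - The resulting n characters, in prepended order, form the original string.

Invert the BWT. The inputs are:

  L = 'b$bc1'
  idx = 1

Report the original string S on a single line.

Answer: 1cbb$

Derivation:
LF mapping: 2 0 3 4 1
Walk LF starting at row 1, prepending L[row]:
  step 1: row=1, L[1]='$', prepend. Next row=LF[1]=0
  step 2: row=0, L[0]='b', prepend. Next row=LF[0]=2
  step 3: row=2, L[2]='b', prepend. Next row=LF[2]=3
  step 4: row=3, L[3]='c', prepend. Next row=LF[3]=4
  step 5: row=4, L[4]='1', prepend. Next row=LF[4]=1
Reversed output: 1cbb$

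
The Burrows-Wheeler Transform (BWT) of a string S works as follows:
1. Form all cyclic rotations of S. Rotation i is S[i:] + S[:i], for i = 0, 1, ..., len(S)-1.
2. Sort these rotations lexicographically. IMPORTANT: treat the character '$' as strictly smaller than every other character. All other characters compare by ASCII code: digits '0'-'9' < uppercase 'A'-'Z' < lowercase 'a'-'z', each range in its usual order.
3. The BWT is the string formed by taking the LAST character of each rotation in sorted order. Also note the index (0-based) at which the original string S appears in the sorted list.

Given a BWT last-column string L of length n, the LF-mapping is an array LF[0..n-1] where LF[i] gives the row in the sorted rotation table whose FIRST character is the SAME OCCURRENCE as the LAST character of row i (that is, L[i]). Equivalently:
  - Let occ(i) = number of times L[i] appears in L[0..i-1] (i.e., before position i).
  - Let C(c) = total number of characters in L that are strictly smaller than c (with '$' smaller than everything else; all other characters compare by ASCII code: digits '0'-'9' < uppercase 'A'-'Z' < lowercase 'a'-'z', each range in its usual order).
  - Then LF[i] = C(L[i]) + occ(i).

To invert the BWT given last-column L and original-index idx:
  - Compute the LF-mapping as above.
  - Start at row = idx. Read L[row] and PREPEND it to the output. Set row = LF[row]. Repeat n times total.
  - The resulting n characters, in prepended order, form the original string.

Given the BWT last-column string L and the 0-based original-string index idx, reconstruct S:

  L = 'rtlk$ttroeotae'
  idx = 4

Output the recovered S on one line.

LF mapping: 8 10 5 4 0 11 12 9 6 2 7 13 1 3
Walk LF starting at row 4, prepending L[row]:
  step 1: row=4, L[4]='$', prepend. Next row=LF[4]=0
  step 2: row=0, L[0]='r', prepend. Next row=LF[0]=8
  step 3: row=8, L[8]='o', prepend. Next row=LF[8]=6
  step 4: row=6, L[6]='t', prepend. Next row=LF[6]=12
  step 5: row=12, L[12]='a', prepend. Next row=LF[12]=1
  step 6: row=1, L[1]='t', prepend. Next row=LF[1]=10
  step 7: row=10, L[10]='o', prepend. Next row=LF[10]=7
  step 8: row=7, L[7]='r', prepend. Next row=LF[7]=9
  step 9: row=9, L[9]='e', prepend. Next row=LF[9]=2
  step 10: row=2, L[2]='l', prepend. Next row=LF[2]=5
  step 11: row=5, L[5]='t', prepend. Next row=LF[5]=11
  step 12: row=11, L[11]='t', prepend. Next row=LF[11]=13
  step 13: row=13, L[13]='e', prepend. Next row=LF[13]=3
  step 14: row=3, L[3]='k', prepend. Next row=LF[3]=4
Reversed output: kettlerotator$

Answer: kettlerotator$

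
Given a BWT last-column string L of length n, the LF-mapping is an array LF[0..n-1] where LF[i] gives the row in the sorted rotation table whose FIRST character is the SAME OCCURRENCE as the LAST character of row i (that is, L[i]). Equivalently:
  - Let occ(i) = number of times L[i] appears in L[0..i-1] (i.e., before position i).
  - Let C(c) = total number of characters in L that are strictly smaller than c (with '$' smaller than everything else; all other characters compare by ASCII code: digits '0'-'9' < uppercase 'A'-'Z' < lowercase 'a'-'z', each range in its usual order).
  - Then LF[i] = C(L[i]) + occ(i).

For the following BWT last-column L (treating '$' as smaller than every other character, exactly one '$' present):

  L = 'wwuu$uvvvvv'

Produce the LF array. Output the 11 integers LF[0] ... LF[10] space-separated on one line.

Char counts: '$':1, 'u':3, 'v':5, 'w':2
C (first-col start): C('$')=0, C('u')=1, C('v')=4, C('w')=9
L[0]='w': occ=0, LF[0]=C('w')+0=9+0=9
L[1]='w': occ=1, LF[1]=C('w')+1=9+1=10
L[2]='u': occ=0, LF[2]=C('u')+0=1+0=1
L[3]='u': occ=1, LF[3]=C('u')+1=1+1=2
L[4]='$': occ=0, LF[4]=C('$')+0=0+0=0
L[5]='u': occ=2, LF[5]=C('u')+2=1+2=3
L[6]='v': occ=0, LF[6]=C('v')+0=4+0=4
L[7]='v': occ=1, LF[7]=C('v')+1=4+1=5
L[8]='v': occ=2, LF[8]=C('v')+2=4+2=6
L[9]='v': occ=3, LF[9]=C('v')+3=4+3=7
L[10]='v': occ=4, LF[10]=C('v')+4=4+4=8

Answer: 9 10 1 2 0 3 4 5 6 7 8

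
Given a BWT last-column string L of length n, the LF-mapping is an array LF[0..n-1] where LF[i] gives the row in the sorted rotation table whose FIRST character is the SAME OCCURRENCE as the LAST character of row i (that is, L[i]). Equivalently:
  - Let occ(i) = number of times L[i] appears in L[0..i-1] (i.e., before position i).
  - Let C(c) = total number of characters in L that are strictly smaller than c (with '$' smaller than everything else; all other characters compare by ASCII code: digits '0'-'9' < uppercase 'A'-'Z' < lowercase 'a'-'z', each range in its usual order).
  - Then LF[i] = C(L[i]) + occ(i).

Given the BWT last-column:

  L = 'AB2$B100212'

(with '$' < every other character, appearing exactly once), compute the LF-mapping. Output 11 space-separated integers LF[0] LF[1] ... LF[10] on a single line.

Char counts: '$':1, '0':2, '1':2, '2':3, 'A':1, 'B':2
C (first-col start): C('$')=0, C('0')=1, C('1')=3, C('2')=5, C('A')=8, C('B')=9
L[0]='A': occ=0, LF[0]=C('A')+0=8+0=8
L[1]='B': occ=0, LF[1]=C('B')+0=9+0=9
L[2]='2': occ=0, LF[2]=C('2')+0=5+0=5
L[3]='$': occ=0, LF[3]=C('$')+0=0+0=0
L[4]='B': occ=1, LF[4]=C('B')+1=9+1=10
L[5]='1': occ=0, LF[5]=C('1')+0=3+0=3
L[6]='0': occ=0, LF[6]=C('0')+0=1+0=1
L[7]='0': occ=1, LF[7]=C('0')+1=1+1=2
L[8]='2': occ=1, LF[8]=C('2')+1=5+1=6
L[9]='1': occ=1, LF[9]=C('1')+1=3+1=4
L[10]='2': occ=2, LF[10]=C('2')+2=5+2=7

Answer: 8 9 5 0 10 3 1 2 6 4 7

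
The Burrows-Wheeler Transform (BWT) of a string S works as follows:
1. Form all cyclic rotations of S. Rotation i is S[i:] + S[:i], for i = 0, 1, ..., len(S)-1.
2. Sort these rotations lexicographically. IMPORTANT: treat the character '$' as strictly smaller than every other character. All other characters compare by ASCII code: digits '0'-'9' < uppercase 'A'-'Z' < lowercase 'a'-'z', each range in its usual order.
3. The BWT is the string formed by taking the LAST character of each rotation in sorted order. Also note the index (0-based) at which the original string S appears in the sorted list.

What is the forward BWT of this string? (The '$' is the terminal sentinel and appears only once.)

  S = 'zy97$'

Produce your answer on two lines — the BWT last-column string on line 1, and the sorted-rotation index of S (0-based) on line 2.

Answer: 79yz$
4

Derivation:
All 5 rotations (rotation i = S[i:]+S[:i]):
  rot[0] = zy97$
  rot[1] = y97$z
  rot[2] = 97$zy
  rot[3] = 7$zy9
  rot[4] = $zy97
Sorted (with $ < everything):
  sorted[0] = $zy97  (last char: '7')
  sorted[1] = 7$zy9  (last char: '9')
  sorted[2] = 97$zy  (last char: 'y')
  sorted[3] = y97$z  (last char: 'z')
  sorted[4] = zy97$  (last char: '$')
Last column: 79yz$
Original string S is at sorted index 4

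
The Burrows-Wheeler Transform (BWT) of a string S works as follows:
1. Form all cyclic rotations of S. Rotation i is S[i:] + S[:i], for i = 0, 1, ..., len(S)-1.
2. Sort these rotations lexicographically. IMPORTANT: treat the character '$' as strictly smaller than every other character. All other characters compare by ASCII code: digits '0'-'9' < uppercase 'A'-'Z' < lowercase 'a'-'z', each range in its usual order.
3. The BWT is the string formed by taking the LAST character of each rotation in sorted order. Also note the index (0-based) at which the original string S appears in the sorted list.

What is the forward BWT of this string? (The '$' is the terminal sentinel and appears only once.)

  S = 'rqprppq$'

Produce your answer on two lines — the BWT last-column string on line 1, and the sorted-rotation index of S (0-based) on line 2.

Answer: qrpqprp$
7

Derivation:
All 8 rotations (rotation i = S[i:]+S[:i]):
  rot[0] = rqprppq$
  rot[1] = qprppq$r
  rot[2] = prppq$rq
  rot[3] = rppq$rqp
  rot[4] = ppq$rqpr
  rot[5] = pq$rqprp
  rot[6] = q$rqprpp
  rot[7] = $rqprppq
Sorted (with $ < everything):
  sorted[0] = $rqprppq  (last char: 'q')
  sorted[1] = ppq$rqpr  (last char: 'r')
  sorted[2] = pq$rqprp  (last char: 'p')
  sorted[3] = prppq$rq  (last char: 'q')
  sorted[4] = q$rqprpp  (last char: 'p')
  sorted[5] = qprppq$r  (last char: 'r')
  sorted[6] = rppq$rqp  (last char: 'p')
  sorted[7] = rqprppq$  (last char: '$')
Last column: qrpqprp$
Original string S is at sorted index 7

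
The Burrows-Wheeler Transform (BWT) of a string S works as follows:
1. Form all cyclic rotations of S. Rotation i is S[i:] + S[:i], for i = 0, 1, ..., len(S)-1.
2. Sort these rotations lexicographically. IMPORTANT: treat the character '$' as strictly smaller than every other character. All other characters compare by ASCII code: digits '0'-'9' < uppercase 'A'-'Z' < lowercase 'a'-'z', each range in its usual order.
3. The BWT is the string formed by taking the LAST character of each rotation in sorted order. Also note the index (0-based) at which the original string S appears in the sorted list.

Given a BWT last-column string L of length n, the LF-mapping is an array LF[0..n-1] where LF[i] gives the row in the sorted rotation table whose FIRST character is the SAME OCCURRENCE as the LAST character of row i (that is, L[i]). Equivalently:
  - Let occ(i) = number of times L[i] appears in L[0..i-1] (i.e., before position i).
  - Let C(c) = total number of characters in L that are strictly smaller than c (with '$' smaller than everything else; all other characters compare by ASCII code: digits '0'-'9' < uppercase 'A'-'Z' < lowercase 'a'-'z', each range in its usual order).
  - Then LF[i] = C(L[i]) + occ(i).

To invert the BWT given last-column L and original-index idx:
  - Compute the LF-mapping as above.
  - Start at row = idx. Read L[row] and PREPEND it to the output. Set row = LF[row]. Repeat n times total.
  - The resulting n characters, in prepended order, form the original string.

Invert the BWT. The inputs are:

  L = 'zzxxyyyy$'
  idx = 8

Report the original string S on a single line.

LF mapping: 7 8 1 2 3 4 5 6 0
Walk LF starting at row 8, prepending L[row]:
  step 1: row=8, L[8]='$', prepend. Next row=LF[8]=0
  step 2: row=0, L[0]='z', prepend. Next row=LF[0]=7
  step 3: row=7, L[7]='y', prepend. Next row=LF[7]=6
  step 4: row=6, L[6]='y', prepend. Next row=LF[6]=5
  step 5: row=5, L[5]='y', prepend. Next row=LF[5]=4
  step 6: row=4, L[4]='y', prepend. Next row=LF[4]=3
  step 7: row=3, L[3]='x', prepend. Next row=LF[3]=2
  step 8: row=2, L[2]='x', prepend. Next row=LF[2]=1
  step 9: row=1, L[1]='z', prepend. Next row=LF[1]=8
Reversed output: zxxyyyyz$

Answer: zxxyyyyz$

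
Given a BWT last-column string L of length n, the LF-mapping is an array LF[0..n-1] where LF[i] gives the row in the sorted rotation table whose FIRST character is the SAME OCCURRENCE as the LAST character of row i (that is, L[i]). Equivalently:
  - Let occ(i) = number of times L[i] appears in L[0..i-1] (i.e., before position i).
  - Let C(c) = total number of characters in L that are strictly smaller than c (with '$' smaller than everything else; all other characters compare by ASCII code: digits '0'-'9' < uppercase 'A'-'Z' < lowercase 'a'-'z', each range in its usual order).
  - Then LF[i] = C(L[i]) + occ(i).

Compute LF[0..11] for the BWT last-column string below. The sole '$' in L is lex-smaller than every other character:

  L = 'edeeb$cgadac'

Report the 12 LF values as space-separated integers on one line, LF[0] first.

Char counts: '$':1, 'a':2, 'b':1, 'c':2, 'd':2, 'e':3, 'g':1
C (first-col start): C('$')=0, C('a')=1, C('b')=3, C('c')=4, C('d')=6, C('e')=8, C('g')=11
L[0]='e': occ=0, LF[0]=C('e')+0=8+0=8
L[1]='d': occ=0, LF[1]=C('d')+0=6+0=6
L[2]='e': occ=1, LF[2]=C('e')+1=8+1=9
L[3]='e': occ=2, LF[3]=C('e')+2=8+2=10
L[4]='b': occ=0, LF[4]=C('b')+0=3+0=3
L[5]='$': occ=0, LF[5]=C('$')+0=0+0=0
L[6]='c': occ=0, LF[6]=C('c')+0=4+0=4
L[7]='g': occ=0, LF[7]=C('g')+0=11+0=11
L[8]='a': occ=0, LF[8]=C('a')+0=1+0=1
L[9]='d': occ=1, LF[9]=C('d')+1=6+1=7
L[10]='a': occ=1, LF[10]=C('a')+1=1+1=2
L[11]='c': occ=1, LF[11]=C('c')+1=4+1=5

Answer: 8 6 9 10 3 0 4 11 1 7 2 5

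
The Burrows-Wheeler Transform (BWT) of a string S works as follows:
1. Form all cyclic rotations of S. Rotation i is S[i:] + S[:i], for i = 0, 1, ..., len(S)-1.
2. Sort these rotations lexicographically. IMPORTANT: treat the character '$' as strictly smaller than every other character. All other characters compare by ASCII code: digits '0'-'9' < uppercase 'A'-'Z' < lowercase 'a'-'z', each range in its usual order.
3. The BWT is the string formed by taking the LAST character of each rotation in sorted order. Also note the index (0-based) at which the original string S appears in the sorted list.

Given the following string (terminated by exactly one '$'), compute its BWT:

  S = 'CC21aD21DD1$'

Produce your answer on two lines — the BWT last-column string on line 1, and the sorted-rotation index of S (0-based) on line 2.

All 12 rotations (rotation i = S[i:]+S[:i]):
  rot[0] = CC21aD21DD1$
  rot[1] = C21aD21DD1$C
  rot[2] = 21aD21DD1$CC
  rot[3] = 1aD21DD1$CC2
  rot[4] = aD21DD1$CC21
  rot[5] = D21DD1$CC21a
  rot[6] = 21DD1$CC21aD
  rot[7] = 1DD1$CC21aD2
  rot[8] = DD1$CC21aD21
  rot[9] = D1$CC21aD21D
  rot[10] = 1$CC21aD21DD
  rot[11] = $CC21aD21DD1
Sorted (with $ < everything):
  sorted[0] = $CC21aD21DD1  (last char: '1')
  sorted[1] = 1$CC21aD21DD  (last char: 'D')
  sorted[2] = 1DD1$CC21aD2  (last char: '2')
  sorted[3] = 1aD21DD1$CC2  (last char: '2')
  sorted[4] = 21DD1$CC21aD  (last char: 'D')
  sorted[5] = 21aD21DD1$CC  (last char: 'C')
  sorted[6] = C21aD21DD1$C  (last char: 'C')
  sorted[7] = CC21aD21DD1$  (last char: '$')
  sorted[8] = D1$CC21aD21D  (last char: 'D')
  sorted[9] = D21DD1$CC21a  (last char: 'a')
  sorted[10] = DD1$CC21aD21  (last char: '1')
  sorted[11] = aD21DD1$CC21  (last char: '1')
Last column: 1D22DCC$Da11
Original string S is at sorted index 7

Answer: 1D22DCC$Da11
7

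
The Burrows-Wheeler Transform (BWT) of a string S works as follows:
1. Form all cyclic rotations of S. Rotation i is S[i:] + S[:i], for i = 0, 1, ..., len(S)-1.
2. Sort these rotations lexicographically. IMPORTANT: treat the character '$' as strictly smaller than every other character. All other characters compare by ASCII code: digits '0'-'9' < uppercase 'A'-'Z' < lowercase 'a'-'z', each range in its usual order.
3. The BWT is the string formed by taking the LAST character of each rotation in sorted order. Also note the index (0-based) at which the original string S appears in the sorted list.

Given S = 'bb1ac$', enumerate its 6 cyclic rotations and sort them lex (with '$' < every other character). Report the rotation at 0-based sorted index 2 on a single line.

All 6 rotations (rotation i = S[i:]+S[:i]):
  rot[0] = bb1ac$
  rot[1] = b1ac$b
  rot[2] = 1ac$bb
  rot[3] = ac$bb1
  rot[4] = c$bb1a
  rot[5] = $bb1ac
Sorted (with $ < everything):
  sorted[0] = $bb1ac
  sorted[1] = 1ac$bb
  sorted[2] = ac$bb1
  sorted[3] = b1ac$b
  sorted[4] = bb1ac$
  sorted[5] = c$bb1a
sorted[2] = ac$bb1

Answer: ac$bb1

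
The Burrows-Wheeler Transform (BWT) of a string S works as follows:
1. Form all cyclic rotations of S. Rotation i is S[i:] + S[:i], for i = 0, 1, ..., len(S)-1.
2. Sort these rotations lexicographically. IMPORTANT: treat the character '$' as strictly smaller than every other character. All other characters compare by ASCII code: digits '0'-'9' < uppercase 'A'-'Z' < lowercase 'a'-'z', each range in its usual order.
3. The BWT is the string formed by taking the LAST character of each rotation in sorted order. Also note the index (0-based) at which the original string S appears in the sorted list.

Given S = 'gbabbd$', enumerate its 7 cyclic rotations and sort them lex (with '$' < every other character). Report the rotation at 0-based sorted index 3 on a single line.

All 7 rotations (rotation i = S[i:]+S[:i]):
  rot[0] = gbabbd$
  rot[1] = babbd$g
  rot[2] = abbd$gb
  rot[3] = bbd$gba
  rot[4] = bd$gbab
  rot[5] = d$gbabb
  rot[6] = $gbabbd
Sorted (with $ < everything):
  sorted[0] = $gbabbd
  sorted[1] = abbd$gb
  sorted[2] = babbd$g
  sorted[3] = bbd$gba
  sorted[4] = bd$gbab
  sorted[5] = d$gbabb
  sorted[6] = gbabbd$
sorted[3] = bbd$gba

Answer: bbd$gba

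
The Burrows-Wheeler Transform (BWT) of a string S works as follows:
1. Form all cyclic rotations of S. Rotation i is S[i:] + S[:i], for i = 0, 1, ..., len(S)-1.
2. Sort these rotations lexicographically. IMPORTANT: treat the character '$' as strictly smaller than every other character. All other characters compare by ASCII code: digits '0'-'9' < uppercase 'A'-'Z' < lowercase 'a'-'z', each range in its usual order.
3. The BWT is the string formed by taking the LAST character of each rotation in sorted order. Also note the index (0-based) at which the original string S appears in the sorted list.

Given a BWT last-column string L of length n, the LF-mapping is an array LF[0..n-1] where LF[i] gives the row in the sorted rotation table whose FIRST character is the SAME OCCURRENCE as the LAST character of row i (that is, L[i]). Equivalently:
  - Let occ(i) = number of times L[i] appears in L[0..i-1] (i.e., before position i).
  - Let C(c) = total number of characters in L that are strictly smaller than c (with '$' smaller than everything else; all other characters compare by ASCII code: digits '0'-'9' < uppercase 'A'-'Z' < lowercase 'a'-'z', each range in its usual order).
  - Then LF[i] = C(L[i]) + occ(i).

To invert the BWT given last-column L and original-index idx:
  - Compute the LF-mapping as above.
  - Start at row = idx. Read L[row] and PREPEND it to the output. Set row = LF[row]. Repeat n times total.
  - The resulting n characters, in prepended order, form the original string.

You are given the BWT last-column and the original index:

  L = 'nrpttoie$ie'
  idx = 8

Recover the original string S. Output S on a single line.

LF mapping: 5 8 7 9 10 6 3 1 0 4 2
Walk LF starting at row 8, prepending L[row]:
  step 1: row=8, L[8]='$', prepend. Next row=LF[8]=0
  step 2: row=0, L[0]='n', prepend. Next row=LF[0]=5
  step 3: row=5, L[5]='o', prepend. Next row=LF[5]=6
  step 4: row=6, L[6]='i', prepend. Next row=LF[6]=3
  step 5: row=3, L[3]='t', prepend. Next row=LF[3]=9
  step 6: row=9, L[9]='i', prepend. Next row=LF[9]=4
  step 7: row=4, L[4]='t', prepend. Next row=LF[4]=10
  step 8: row=10, L[10]='e', prepend. Next row=LF[10]=2
  step 9: row=2, L[2]='p', prepend. Next row=LF[2]=7
  step 10: row=7, L[7]='e', prepend. Next row=LF[7]=1
  step 11: row=1, L[1]='r', prepend. Next row=LF[1]=8
Reversed output: repetition$

Answer: repetition$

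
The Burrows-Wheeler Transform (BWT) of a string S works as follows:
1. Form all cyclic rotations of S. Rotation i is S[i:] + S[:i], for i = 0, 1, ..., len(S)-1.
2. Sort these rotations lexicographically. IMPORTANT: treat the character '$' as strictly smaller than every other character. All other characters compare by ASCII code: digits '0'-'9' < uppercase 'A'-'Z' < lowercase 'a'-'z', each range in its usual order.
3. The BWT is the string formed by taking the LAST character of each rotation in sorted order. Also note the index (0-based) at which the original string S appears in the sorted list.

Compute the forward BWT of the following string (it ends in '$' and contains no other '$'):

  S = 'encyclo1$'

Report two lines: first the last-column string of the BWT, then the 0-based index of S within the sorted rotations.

All 9 rotations (rotation i = S[i:]+S[:i]):
  rot[0] = encyclo1$
  rot[1] = ncyclo1$e
  rot[2] = cyclo1$en
  rot[3] = yclo1$enc
  rot[4] = clo1$ency
  rot[5] = lo1$encyc
  rot[6] = o1$encycl
  rot[7] = 1$encyclo
  rot[8] = $encyclo1
Sorted (with $ < everything):
  sorted[0] = $encyclo1  (last char: '1')
  sorted[1] = 1$encyclo  (last char: 'o')
  sorted[2] = clo1$ency  (last char: 'y')
  sorted[3] = cyclo1$en  (last char: 'n')
  sorted[4] = encyclo1$  (last char: '$')
  sorted[5] = lo1$encyc  (last char: 'c')
  sorted[6] = ncyclo1$e  (last char: 'e')
  sorted[7] = o1$encycl  (last char: 'l')
  sorted[8] = yclo1$enc  (last char: 'c')
Last column: 1oyn$celc
Original string S is at sorted index 4

Answer: 1oyn$celc
4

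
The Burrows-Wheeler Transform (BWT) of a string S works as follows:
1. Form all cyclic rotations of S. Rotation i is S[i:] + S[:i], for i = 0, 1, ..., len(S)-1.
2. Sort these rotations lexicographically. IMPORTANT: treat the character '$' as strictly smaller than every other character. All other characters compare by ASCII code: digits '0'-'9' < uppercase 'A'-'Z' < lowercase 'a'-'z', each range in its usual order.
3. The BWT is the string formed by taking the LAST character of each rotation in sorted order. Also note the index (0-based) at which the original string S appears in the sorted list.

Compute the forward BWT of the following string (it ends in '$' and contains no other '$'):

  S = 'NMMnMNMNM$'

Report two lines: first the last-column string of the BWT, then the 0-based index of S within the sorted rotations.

All 10 rotations (rotation i = S[i:]+S[:i]):
  rot[0] = NMMnMNMNM$
  rot[1] = MMnMNMNM$N
  rot[2] = MnMNMNM$NM
  rot[3] = nMNMNM$NMM
  rot[4] = MNMNM$NMMn
  rot[5] = NMNM$NMMnM
  rot[6] = MNM$NMMnMN
  rot[7] = NM$NMMnMNM
  rot[8] = M$NMMnMNMN
  rot[9] = $NMMnMNMNM
Sorted (with $ < everything):
  sorted[0] = $NMMnMNMNM  (last char: 'M')
  sorted[1] = M$NMMnMNMN  (last char: 'N')
  sorted[2] = MMnMNMNM$N  (last char: 'N')
  sorted[3] = MNM$NMMnMN  (last char: 'N')
  sorted[4] = MNMNM$NMMn  (last char: 'n')
  sorted[5] = MnMNMNM$NM  (last char: 'M')
  sorted[6] = NM$NMMnMNM  (last char: 'M')
  sorted[7] = NMMnMNMNM$  (last char: '$')
  sorted[8] = NMNM$NMMnM  (last char: 'M')
  sorted[9] = nMNMNM$NMM  (last char: 'M')
Last column: MNNNnMM$MM
Original string S is at sorted index 7

Answer: MNNNnMM$MM
7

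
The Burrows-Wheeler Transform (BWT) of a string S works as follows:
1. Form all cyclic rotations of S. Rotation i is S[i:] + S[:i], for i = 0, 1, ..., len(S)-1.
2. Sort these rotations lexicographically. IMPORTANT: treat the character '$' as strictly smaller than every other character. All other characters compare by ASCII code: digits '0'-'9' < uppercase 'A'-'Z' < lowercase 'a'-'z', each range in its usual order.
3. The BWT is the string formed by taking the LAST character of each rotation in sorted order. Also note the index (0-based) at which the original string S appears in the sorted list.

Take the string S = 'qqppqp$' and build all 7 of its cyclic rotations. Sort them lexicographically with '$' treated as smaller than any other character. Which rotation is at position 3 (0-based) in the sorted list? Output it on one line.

All 7 rotations (rotation i = S[i:]+S[:i]):
  rot[0] = qqppqp$
  rot[1] = qppqp$q
  rot[2] = ppqp$qq
  rot[3] = pqp$qqp
  rot[4] = qp$qqpp
  rot[5] = p$qqppq
  rot[6] = $qqppqp
Sorted (with $ < everything):
  sorted[0] = $qqppqp
  sorted[1] = p$qqppq
  sorted[2] = ppqp$qq
  sorted[3] = pqp$qqp
  sorted[4] = qp$qqpp
  sorted[5] = qppqp$q
  sorted[6] = qqppqp$
sorted[3] = pqp$qqp

Answer: pqp$qqp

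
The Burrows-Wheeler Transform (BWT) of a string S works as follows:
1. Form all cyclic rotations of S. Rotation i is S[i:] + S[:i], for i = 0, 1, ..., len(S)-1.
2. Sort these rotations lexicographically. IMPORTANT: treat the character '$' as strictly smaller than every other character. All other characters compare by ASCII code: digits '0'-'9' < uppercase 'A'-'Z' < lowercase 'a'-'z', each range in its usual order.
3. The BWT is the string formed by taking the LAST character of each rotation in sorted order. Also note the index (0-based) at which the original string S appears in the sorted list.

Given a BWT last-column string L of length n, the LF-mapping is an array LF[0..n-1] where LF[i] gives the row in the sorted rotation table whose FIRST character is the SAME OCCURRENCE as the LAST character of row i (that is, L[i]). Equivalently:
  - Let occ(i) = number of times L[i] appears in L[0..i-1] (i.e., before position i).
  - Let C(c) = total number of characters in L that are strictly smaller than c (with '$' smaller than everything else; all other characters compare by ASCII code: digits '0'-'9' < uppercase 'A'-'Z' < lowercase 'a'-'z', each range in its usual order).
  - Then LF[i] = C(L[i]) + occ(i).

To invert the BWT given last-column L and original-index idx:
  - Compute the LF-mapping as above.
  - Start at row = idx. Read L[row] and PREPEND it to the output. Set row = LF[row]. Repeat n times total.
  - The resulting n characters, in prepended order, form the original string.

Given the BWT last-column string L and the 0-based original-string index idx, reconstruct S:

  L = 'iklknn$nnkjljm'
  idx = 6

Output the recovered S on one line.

LF mapping: 1 4 7 5 10 11 0 12 13 6 2 8 3 9
Walk LF starting at row 6, prepending L[row]:
  step 1: row=6, L[6]='$', prepend. Next row=LF[6]=0
  step 2: row=0, L[0]='i', prepend. Next row=LF[0]=1
  step 3: row=1, L[1]='k', prepend. Next row=LF[1]=4
  step 4: row=4, L[4]='n', prepend. Next row=LF[4]=10
  step 5: row=10, L[10]='j', prepend. Next row=LF[10]=2
  step 6: row=2, L[2]='l', prepend. Next row=LF[2]=7
  step 7: row=7, L[7]='n', prepend. Next row=LF[7]=12
  step 8: row=12, L[12]='j', prepend. Next row=LF[12]=3
  step 9: row=3, L[3]='k', prepend. Next row=LF[3]=5
  step 10: row=5, L[5]='n', prepend. Next row=LF[5]=11
  step 11: row=11, L[11]='l', prepend. Next row=LF[11]=8
  step 12: row=8, L[8]='n', prepend. Next row=LF[8]=13
  step 13: row=13, L[13]='m', prepend. Next row=LF[13]=9
  step 14: row=9, L[9]='k', prepend. Next row=LF[9]=6
Reversed output: kmnlnkjnljnki$

Answer: kmnlnkjnljnki$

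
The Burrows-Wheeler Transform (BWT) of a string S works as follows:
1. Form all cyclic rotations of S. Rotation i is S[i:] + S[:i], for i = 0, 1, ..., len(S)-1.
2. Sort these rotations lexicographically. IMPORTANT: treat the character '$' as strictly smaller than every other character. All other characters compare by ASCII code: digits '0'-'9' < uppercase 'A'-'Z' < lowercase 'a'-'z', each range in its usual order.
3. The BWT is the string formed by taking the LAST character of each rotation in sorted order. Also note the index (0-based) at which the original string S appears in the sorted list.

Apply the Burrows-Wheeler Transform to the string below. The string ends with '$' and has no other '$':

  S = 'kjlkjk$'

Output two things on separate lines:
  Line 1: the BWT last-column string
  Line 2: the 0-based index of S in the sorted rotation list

All 7 rotations (rotation i = S[i:]+S[:i]):
  rot[0] = kjlkjk$
  rot[1] = jlkjk$k
  rot[2] = lkjk$kj
  rot[3] = kjk$kjl
  rot[4] = jk$kjlk
  rot[5] = k$kjlkj
  rot[6] = $kjlkjk
Sorted (with $ < everything):
  sorted[0] = $kjlkjk  (last char: 'k')
  sorted[1] = jk$kjlk  (last char: 'k')
  sorted[2] = jlkjk$k  (last char: 'k')
  sorted[3] = k$kjlkj  (last char: 'j')
  sorted[4] = kjk$kjl  (last char: 'l')
  sorted[5] = kjlkjk$  (last char: '$')
  sorted[6] = lkjk$kj  (last char: 'j')
Last column: kkkjl$j
Original string S is at sorted index 5

Answer: kkkjl$j
5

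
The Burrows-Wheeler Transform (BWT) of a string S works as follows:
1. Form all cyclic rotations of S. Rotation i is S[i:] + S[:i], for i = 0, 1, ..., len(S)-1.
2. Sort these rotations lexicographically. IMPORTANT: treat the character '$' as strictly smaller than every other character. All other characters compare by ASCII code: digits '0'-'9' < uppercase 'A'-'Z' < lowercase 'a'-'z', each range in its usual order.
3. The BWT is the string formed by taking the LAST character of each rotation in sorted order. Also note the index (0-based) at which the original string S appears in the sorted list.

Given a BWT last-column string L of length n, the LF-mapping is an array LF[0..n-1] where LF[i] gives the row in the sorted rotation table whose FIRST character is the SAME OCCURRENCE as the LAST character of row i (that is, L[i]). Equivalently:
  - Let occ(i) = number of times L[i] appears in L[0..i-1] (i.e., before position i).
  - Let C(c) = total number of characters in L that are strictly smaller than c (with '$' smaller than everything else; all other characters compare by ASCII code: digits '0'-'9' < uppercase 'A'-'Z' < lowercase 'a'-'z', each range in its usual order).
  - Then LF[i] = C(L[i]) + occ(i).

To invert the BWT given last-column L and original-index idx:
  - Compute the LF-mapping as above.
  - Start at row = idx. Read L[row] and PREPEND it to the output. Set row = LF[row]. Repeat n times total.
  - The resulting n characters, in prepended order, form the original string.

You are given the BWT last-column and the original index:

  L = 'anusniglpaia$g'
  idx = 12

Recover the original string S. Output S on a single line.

LF mapping: 1 9 13 12 10 6 4 8 11 2 7 3 0 5
Walk LF starting at row 12, prepending L[row]:
  step 1: row=12, L[12]='$', prepend. Next row=LF[12]=0
  step 2: row=0, L[0]='a', prepend. Next row=LF[0]=1
  step 3: row=1, L[1]='n', prepend. Next row=LF[1]=9
  step 4: row=9, L[9]='a', prepend. Next row=LF[9]=2
  step 5: row=2, L[2]='u', prepend. Next row=LF[2]=13
  step 6: row=13, L[13]='g', prepend. Next row=LF[13]=5
  step 7: row=5, L[5]='i', prepend. Next row=LF[5]=6
  step 8: row=6, L[6]='g', prepend. Next row=LF[6]=4
  step 9: row=4, L[4]='n', prepend. Next row=LF[4]=10
  step 10: row=10, L[10]='i', prepend. Next row=LF[10]=7
  step 11: row=7, L[7]='l', prepend. Next row=LF[7]=8
  step 12: row=8, L[8]='p', prepend. Next row=LF[8]=11
  step 13: row=11, L[11]='a', prepend. Next row=LF[11]=3
  step 14: row=3, L[3]='s', prepend. Next row=LF[3]=12
Reversed output: saplingiguana$

Answer: saplingiguana$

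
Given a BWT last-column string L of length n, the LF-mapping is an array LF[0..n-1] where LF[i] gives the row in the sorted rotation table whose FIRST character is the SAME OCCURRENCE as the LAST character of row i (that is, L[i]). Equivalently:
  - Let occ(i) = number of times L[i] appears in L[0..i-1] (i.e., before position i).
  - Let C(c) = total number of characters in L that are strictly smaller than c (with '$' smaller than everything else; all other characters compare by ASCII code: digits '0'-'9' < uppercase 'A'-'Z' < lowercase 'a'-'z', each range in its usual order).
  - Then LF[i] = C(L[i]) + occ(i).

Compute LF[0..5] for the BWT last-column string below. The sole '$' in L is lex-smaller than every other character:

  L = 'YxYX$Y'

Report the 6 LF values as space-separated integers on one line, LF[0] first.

Answer: 2 5 3 1 0 4

Derivation:
Char counts: '$':1, 'X':1, 'Y':3, 'x':1
C (first-col start): C('$')=0, C('X')=1, C('Y')=2, C('x')=5
L[0]='Y': occ=0, LF[0]=C('Y')+0=2+0=2
L[1]='x': occ=0, LF[1]=C('x')+0=5+0=5
L[2]='Y': occ=1, LF[2]=C('Y')+1=2+1=3
L[3]='X': occ=0, LF[3]=C('X')+0=1+0=1
L[4]='$': occ=0, LF[4]=C('$')+0=0+0=0
L[5]='Y': occ=2, LF[5]=C('Y')+2=2+2=4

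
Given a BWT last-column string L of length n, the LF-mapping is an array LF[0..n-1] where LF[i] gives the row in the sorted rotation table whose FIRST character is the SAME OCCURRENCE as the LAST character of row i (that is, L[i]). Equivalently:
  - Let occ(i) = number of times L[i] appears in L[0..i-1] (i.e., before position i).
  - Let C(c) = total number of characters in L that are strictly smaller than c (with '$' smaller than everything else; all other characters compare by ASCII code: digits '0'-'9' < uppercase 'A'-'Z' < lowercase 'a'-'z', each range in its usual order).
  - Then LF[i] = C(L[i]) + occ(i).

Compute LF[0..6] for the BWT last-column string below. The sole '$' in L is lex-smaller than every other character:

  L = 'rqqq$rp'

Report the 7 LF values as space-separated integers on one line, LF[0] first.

Answer: 5 2 3 4 0 6 1

Derivation:
Char counts: '$':1, 'p':1, 'q':3, 'r':2
C (first-col start): C('$')=0, C('p')=1, C('q')=2, C('r')=5
L[0]='r': occ=0, LF[0]=C('r')+0=5+0=5
L[1]='q': occ=0, LF[1]=C('q')+0=2+0=2
L[2]='q': occ=1, LF[2]=C('q')+1=2+1=3
L[3]='q': occ=2, LF[3]=C('q')+2=2+2=4
L[4]='$': occ=0, LF[4]=C('$')+0=0+0=0
L[5]='r': occ=1, LF[5]=C('r')+1=5+1=6
L[6]='p': occ=0, LF[6]=C('p')+0=1+0=1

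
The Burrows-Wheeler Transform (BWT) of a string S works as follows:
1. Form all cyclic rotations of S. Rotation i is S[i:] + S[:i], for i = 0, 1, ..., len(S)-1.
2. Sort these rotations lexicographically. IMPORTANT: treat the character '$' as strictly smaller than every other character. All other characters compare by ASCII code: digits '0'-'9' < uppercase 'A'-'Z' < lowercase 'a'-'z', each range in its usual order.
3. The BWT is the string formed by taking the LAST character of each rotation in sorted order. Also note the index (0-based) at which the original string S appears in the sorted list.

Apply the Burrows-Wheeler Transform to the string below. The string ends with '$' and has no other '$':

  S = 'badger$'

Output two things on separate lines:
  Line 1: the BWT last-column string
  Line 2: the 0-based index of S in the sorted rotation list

Answer: rb$agde
2

Derivation:
All 7 rotations (rotation i = S[i:]+S[:i]):
  rot[0] = badger$
  rot[1] = adger$b
  rot[2] = dger$ba
  rot[3] = ger$bad
  rot[4] = er$badg
  rot[5] = r$badge
  rot[6] = $badger
Sorted (with $ < everything):
  sorted[0] = $badger  (last char: 'r')
  sorted[1] = adger$b  (last char: 'b')
  sorted[2] = badger$  (last char: '$')
  sorted[3] = dger$ba  (last char: 'a')
  sorted[4] = er$badg  (last char: 'g')
  sorted[5] = ger$bad  (last char: 'd')
  sorted[6] = r$badge  (last char: 'e')
Last column: rb$agde
Original string S is at sorted index 2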